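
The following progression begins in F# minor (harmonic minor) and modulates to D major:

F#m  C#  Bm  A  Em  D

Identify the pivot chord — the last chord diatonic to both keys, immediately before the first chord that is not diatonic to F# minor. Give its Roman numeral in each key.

Bm — iv in F# minor, vi in D major

Chords diatonic to F# minor: F#m, G#dim, Aaug, Bm, C#, D, E#dim.
Reading the progression, the first chord not in that set is A, so the modulation leaves F# minor there.
The chord immediately before A is Bm, which is diatonic to both keys: iv in F# minor and vi in D major.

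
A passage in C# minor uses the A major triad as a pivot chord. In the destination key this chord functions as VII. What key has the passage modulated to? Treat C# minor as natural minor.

B minor

The numeral VII denotes a major triad on scale degree 7. With A on degree 7, the tonic of the new key is B.
Degree 7 carries a major triad in natural-minor keys, so the destination is B minor.
Check: the diatonic triads of B minor (natural minor) are Bm (i), C#dim (ii°), D (III), Em (iv), F#m (v), G (VI), A (VII) — A major is indeed VII.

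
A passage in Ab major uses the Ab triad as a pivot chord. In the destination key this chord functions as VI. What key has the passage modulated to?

C minor

The numeral VI denotes a major triad on scale degree 6. With Ab on degree 6, the tonic of the new key is C.
Degree 6 carries a major triad in minor keys, so the destination is C minor.
Check: the diatonic triads of C minor (natural minor) are Cm (i), Ddim (ii°), Eb (III), Fm (iv), Gm (v), Ab (VI), Bb (VII) — Ab is indeed VI.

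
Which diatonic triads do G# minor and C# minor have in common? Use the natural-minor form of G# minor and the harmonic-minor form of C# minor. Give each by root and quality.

C#m

Triads in G# minor (natural minor): G# minor (i), A# diminished (ii°), B major (III), C# minor (iv), D# minor (v), E major (VI), F# major (VII).
Triads in C# minor (harmonic minor): C# minor (i), D# diminished (ii°), E augmented (III+), F# minor (iv), G# major (V), A major (VI), B# diminished (vii°).
Shared triads with their functions: C# minor (iv in G# minor, i in C# minor).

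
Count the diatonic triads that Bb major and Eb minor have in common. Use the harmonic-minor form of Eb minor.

Diatonic triads of Bb major: Bb major (I), C minor (ii), D minor (iii), Eb major (IV), F major (V), G minor (vi), A diminished (vii°).
Diatonic triads of Eb minor (harmonic minor): Eb minor (i), F diminished (ii°), Gb augmented (III+), Ab minor (iv), Bb major (V), Cb major (VI), D diminished (vii°).
Matching root and quality in both lists: Bb major.
That gives 1 common triad.

1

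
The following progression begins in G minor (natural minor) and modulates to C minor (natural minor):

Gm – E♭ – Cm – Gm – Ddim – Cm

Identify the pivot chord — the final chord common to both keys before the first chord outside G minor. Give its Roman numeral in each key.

Chords diatonic to G minor: Gm, Adim, B♭, Cm, Dm, E♭, F.
Reading the progression, the first chord not in that set is Ddim, so the modulation leaves G minor there.
The chord immediately before Ddim is Gm, which is diatonic to both keys: i in G minor and v in C minor.

Gm — i in G minor, v in C minor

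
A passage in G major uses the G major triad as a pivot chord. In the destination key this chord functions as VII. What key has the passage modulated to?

The numeral VII denotes a major triad on scale degree 7. With G on degree 7, the tonic of the new key is A.
Degree 7 carries a major triad in natural-minor keys, so the destination is A minor.
Check: the diatonic triads of A minor (natural minor) are Am (i), Bdim (ii°), C (III), Dm (iv), Em (v), F (VI), G (VII) — G major is indeed VII.

A minor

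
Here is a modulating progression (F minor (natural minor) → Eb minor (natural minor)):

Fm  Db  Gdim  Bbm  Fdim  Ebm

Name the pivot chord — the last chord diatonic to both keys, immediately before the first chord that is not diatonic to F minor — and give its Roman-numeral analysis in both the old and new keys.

Bbm — iv in F minor, v in Eb minor

Chords diatonic to F minor: Fm, Gdim, Ab, Bbm, Cm, Db, Eb.
Reading the progression, the first chord not in that set is Fdim, so the modulation leaves F minor there.
The chord immediately before Fdim is Bbm, which is diatonic to both keys: iv in F minor and v in Eb minor.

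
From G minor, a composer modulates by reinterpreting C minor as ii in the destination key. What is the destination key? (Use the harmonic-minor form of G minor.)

The numeral ii denotes a minor triad on scale degree 2. With C on degree 2, the tonic of the new key is Bb.
Degree 2 carries a minor triad in major keys, so the destination is Bb major.
Check: the diatonic triads of Bb major are Bb (I), Cm (ii), Dm (iii), Eb (IV), F (V), Gm (vi), Adim (vii°) — C minor is indeed ii.

Bb major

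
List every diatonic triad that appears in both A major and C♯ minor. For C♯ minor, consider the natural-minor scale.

A, C♯m, E, F♯m

Triads in A major: A major (I), B minor (ii), C♯ minor (iii), D major (IV), E major (V), F♯ minor (vi), G♯ diminished (vii°).
Triads in C♯ minor (natural minor): C♯ minor (i), D♯ diminished (ii°), E major (III), F♯ minor (iv), G♯ minor (v), A major (VI), B major (VII).
Shared triads with their functions: A major (I in A major, VI in C♯ minor); C♯ minor (iii in A major, i in C♯ minor); E major (V in A major, III in C♯ minor); F♯ minor (vi in A major, iv in C♯ minor).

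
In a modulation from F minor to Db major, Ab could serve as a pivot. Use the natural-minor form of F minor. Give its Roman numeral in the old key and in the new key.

The scale of F minor (natural minor) is F G Ab Bb C Db Eb; Ab is degree 3, and the triad built there (Ab-C-Eb) is major, so it is III.
The scale of Db major is Db Eb F Gb Ab Bb C; Ab is degree 5, and the triad built there (Ab-C-Eb) is major, so it is V.

III in F minor; V in Db major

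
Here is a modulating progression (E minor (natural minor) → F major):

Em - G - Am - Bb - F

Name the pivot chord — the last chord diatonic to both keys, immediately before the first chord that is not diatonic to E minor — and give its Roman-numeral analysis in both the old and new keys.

Chords diatonic to E minor: Em, F#dim, G, Am, Bm, C, D.
Reading the progression, the first chord not in that set is Bb, so the modulation leaves E minor there.
The chord immediately before Bb is Am, which is diatonic to both keys: iv in E minor and iii in F major.

Am — iv in E minor, iii in F major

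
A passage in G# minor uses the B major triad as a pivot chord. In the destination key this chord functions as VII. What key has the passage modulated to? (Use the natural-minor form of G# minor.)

The numeral VII denotes a major triad on scale degree 7. With B on degree 7, the tonic of the new key is C#.
Degree 7 carries a major triad in natural-minor keys, so the destination is C# minor.
Check: the diatonic triads of C# minor (natural minor) are C#m (i), D#dim (ii°), E (III), F#m (iv), G#m (v), A (VI), B (VII) — B major is indeed VII.

C# minor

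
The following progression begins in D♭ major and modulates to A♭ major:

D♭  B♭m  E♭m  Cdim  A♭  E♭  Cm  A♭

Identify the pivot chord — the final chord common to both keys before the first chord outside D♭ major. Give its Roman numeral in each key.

A♭ — V in D♭ major, I in A♭ major

Chords diatonic to D♭ major: D♭, E♭m, Fm, G♭, A♭, B♭m, Cdim.
Reading the progression, the first chord not in that set is E♭, so the modulation leaves D♭ major there.
The chord immediately before E♭ is A♭, which is diatonic to both keys: V in D♭ major and I in A♭ major.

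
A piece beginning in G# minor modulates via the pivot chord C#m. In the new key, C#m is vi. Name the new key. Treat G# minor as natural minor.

E major

The numeral vi denotes a minor triad on scale degree 6. With C# on degree 6, the tonic of the new key is E.
Degree 6 carries a minor triad in major keys, so the destination is E major.
Check: the diatonic triads of E major are E (I), F#m (ii), G#m (iii), A (IV), B (V), C#m (vi), D#dim (vii°) — C#m is indeed vi.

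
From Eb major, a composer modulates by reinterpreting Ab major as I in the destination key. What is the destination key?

Ab major

The numeral I denotes a major triad on scale degree 1. With Ab on degree 1, the tonic of the new key is Ab.
Degree 1 carries a major triad in major keys, so the destination is Ab major.
Check: the diatonic triads of Ab major are Ab (I), Bbm (ii), Cm (iii), Db (IV), Eb (V), Fm (vi), Gdim (vii°) — Ab major is indeed I.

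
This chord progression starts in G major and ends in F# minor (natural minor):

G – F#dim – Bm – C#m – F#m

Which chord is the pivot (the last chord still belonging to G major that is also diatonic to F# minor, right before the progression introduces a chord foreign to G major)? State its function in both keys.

Chords diatonic to G major: G, Am, Bm, C, D, Em, F#dim.
Reading the progression, the first chord not in that set is C#m, so the modulation leaves G major there.
The chord immediately before C#m is Bm, which is diatonic to both keys: iii in G major and iv in F# minor.

Bm — iii in G major, iv in F# minor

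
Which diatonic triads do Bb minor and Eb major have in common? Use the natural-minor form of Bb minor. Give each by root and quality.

Fm, Ab

Triads in Bb minor (natural minor): Bb minor (i), C diminished (ii°), Db major (III), Eb minor (iv), F minor (v), Gb major (VI), Ab major (VII).
Triads in Eb major: Eb major (I), F minor (ii), G minor (iii), Ab major (IV), Bb major (V), C minor (vi), D diminished (vii°).
Shared triads with their functions: F minor (v in Bb minor, ii in Eb major); Ab major (VII in Bb minor, IV in Eb major).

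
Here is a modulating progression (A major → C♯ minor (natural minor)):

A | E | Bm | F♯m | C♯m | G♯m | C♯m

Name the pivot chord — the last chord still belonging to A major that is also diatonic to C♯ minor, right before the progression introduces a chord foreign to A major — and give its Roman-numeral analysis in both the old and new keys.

C♯m — iii in A major, i in C♯ minor

Chords diatonic to A major: A, Bm, C♯m, D, E, F♯m, G♯dim.
Reading the progression, the first chord not in that set is G♯m, so the modulation leaves A major there.
The chord immediately before G♯m is C♯m, which is diatonic to both keys: iii in A major and i in C♯ minor.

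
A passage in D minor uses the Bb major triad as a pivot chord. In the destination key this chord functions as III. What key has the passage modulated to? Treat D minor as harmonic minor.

G minor

The numeral III denotes a major triad on scale degree 3. With Bb on degree 3, the tonic of the new key is G.
Degree 3 carries a major triad in natural-minor keys, so the destination is G minor.
Check: the diatonic triads of G minor (natural minor) are Gm (i), Adim (ii°), Bb (III), Cm (iv), Dm (v), Eb (VI), F (VII) — Bb major is indeed III.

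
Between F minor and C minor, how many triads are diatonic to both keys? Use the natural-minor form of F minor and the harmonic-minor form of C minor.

Diatonic triads of F minor (natural minor): Fm (i), Gdim (ii°), Ab (III), Bbm (iv), Cm (v), Db (VI), Eb (VII).
Diatonic triads of C minor (harmonic minor): Cm (i), Ddim (ii°), Ebaug (III+), Fm (iv), G (V), Ab (VI), Bdim (vii°).
Matching root and quality in both lists: Fm, Ab, Cm.
That gives 3 common triads.

3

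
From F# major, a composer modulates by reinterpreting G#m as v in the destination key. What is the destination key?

C# minor

The numeral v denotes a minor triad on scale degree 5. With G# on degree 5, the tonic of the new key is C#.
Degree 5 carries a minor triad in natural-minor keys, so the destination is C# minor.
Check: the diatonic triads of C# minor (natural minor) are C#m (i), D#dim (ii°), E (III), F#m (iv), G#m (v), A (VI), B (VII) — G#m is indeed v.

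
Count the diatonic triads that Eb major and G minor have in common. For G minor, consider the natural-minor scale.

4

Diatonic triads of Eb major: Eb (I), Fm (ii), Gm (iii), Ab (IV), Bb (V), Cm (vi), Ddim (vii°).
Diatonic triads of G minor (natural minor): Gm (i), Adim (ii°), Bb (III), Cm (iv), Dm (v), Eb (VI), F (VII).
Matching root and quality in both lists: Eb, Gm, Bb, Cm.
That gives 4 common triads.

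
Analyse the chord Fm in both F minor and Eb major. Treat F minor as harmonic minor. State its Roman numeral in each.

The scale of F minor (harmonic minor) is F G Ab Bb C Db E; F is degree 1, and the triad built there (F-Ab-C) is minor, so it is i.
The scale of Eb major is Eb F G Ab Bb C D; F is degree 2, and the triad built there (F-Ab-C) is minor, so it is ii.

i in F minor; ii in Eb major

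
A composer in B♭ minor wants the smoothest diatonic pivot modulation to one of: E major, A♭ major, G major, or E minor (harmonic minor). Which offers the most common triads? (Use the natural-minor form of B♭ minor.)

A♭ major

Triads of B♭ minor (natural minor): B♭m (i), Cdim (ii°), D♭ (III), E♭m (iv), Fm (v), G♭ (VI), A♭ (VII).
E major shares 0: none.
A♭ major shares 4: B♭m, D♭, Fm, A♭.
G major shares 0: none.
E minor (harmonic minor) shares 0: none.
The most common triads (4) are shared with A♭ major.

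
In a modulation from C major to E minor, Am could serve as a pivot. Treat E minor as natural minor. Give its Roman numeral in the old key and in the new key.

vi in C major; iv in E minor

The scale of C major is C D E F G A B; A is degree 6, and the triad built there (A-C-E) is minor, so it is vi.
The scale of E minor (natural minor) is E F# G A B C D; A is degree 4, and the triad built there (A-C-E) is minor, so it is iv.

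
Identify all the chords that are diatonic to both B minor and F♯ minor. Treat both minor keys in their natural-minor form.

Triads in B minor (natural minor): Bm (i), C♯dim (ii°), D (III), Em (iv), F♯m (v), G (VI), A (VII).
Triads in F♯ minor (natural minor): F♯m (i), G♯dim (ii°), A (III), Bm (iv), C♯m (v), D (VI), E (VII).
Shared triads with their functions: Bm (i in B minor, iv in F♯ minor); D (III in B minor, VI in F♯ minor); F♯m (v in B minor, i in F♯ minor); A (VII in B minor, III in F♯ minor).

Bm, D, F♯m, A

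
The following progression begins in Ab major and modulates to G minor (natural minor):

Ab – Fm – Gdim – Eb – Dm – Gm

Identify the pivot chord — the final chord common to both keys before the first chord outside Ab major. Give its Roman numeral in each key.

Chords diatonic to Ab major: Ab, Bbm, Cm, Db, Eb, Fm, Gdim.
Reading the progression, the first chord not in that set is Dm, so the modulation leaves Ab major there.
The chord immediately before Dm is Eb, which is diatonic to both keys: V in Ab major and VI in G minor.

Eb — V in Ab major, VI in G minor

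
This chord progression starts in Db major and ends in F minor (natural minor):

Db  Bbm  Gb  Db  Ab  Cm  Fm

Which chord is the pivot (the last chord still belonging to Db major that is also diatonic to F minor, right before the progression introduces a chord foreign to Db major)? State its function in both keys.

Chords diatonic to Db major: Db, Ebm, Fm, Gb, Ab, Bbm, Cdim.
Reading the progression, the first chord not in that set is Cm, so the modulation leaves Db major there.
The chord immediately before Cm is Ab, which is diatonic to both keys: V in Db major and III in F minor.

Ab — V in Db major, III in F minor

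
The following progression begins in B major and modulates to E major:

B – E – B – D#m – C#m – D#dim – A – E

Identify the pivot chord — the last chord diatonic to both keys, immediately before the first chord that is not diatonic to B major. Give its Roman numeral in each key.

Chords diatonic to B major: B, C#m, D#m, E, F#, G#m, A#dim.
Reading the progression, the first chord not in that set is D#dim, so the modulation leaves B major there.
The chord immediately before D#dim is C#m, which is diatonic to both keys: ii in B major and vi in E major.

C#m — ii in B major, vi in E major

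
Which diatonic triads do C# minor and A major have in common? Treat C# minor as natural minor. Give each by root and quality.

C#m, E, F#m, A

Triads in C# minor (natural minor): C#m (i), D#dim (ii°), E (III), F#m (iv), G#m (v), A (VI), B (VII).
Triads in A major: A (I), Bm (ii), C#m (iii), D (IV), E (V), F#m (vi), G#dim (vii°).
Shared triads with their functions: C#m (i in C# minor, iii in A major); E (III in C# minor, V in A major); F#m (iv in C# minor, vi in A major); A (VI in C# minor, I in A major).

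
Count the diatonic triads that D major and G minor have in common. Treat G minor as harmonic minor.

Diatonic triads of D major: D major (I), E minor (ii), F# minor (iii), G major (IV), A major (V), B minor (vi), C# diminished (vii°).
Diatonic triads of G minor (harmonic minor): G minor (i), A diminished (ii°), Bb augmented (III+), C minor (iv), D major (V), Eb major (VI), F# diminished (vii°).
Matching root and quality in both lists: D major.
That gives 1 common triad.

1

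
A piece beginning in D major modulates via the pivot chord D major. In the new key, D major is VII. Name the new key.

E minor

The numeral VII denotes a major triad on scale degree 7. With D on degree 7, the tonic of the new key is E.
Degree 7 carries a major triad in natural-minor keys, so the destination is E minor.
Check: the diatonic triads of E minor (natural minor) are Em (i), F#dim (ii°), G (III), Am (iv), Bm (v), C (VI), D (VII) — D major is indeed VII.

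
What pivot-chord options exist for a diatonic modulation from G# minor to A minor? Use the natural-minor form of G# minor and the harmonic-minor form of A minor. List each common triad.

E

Triads in G# minor (natural minor): G#m (i), A#dim (ii°), B (III), C#m (iv), D#m (v), E (VI), F# (VII).
Triads in A minor (harmonic minor): Am (i), Bdim (ii°), Caug (III+), Dm (iv), E (V), F (VI), G#dim (vii°).
Shared triads with their functions: E (VI in G# minor, V in A minor).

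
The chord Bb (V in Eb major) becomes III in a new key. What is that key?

G minor

The numeral III denotes a major triad on scale degree 3. With Bb on degree 3, the tonic of the new key is G.
Degree 3 carries a major triad in natural-minor keys, so the destination is G minor.
Check: the diatonic triads of G minor (natural minor) are Gm (i), Adim (ii°), Bb (III), Cm (iv), Dm (v), Eb (VI), F (VII) — Bb is indeed III.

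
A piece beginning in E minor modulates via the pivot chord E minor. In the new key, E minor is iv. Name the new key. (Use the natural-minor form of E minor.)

B minor

The numeral iv denotes a minor triad on scale degree 4. With E on degree 4, the tonic of the new key is B.
Degree 4 carries a minor triad in minor keys, so the destination is B minor.
Check: the diatonic triads of B minor (natural minor) are Bm (i), C#dim (ii°), D (III), Em (iv), F#m (v), G (VI), A (VII) — E minor is indeed iv.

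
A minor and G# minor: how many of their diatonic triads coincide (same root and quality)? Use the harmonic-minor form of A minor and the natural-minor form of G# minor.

Diatonic triads of A minor (harmonic minor): A minor (i), B diminished (ii°), C augmented (III+), D minor (iv), E major (V), F major (VI), G# diminished (vii°).
Diatonic triads of G# minor (natural minor): G# minor (i), A# diminished (ii°), B major (III), C# minor (iv), D# minor (v), E major (VI), F# major (VII).
Matching root and quality in both lists: E major.
That gives 1 common triad.

1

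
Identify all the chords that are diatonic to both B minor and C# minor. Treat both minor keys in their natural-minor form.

Triads in B minor (natural minor): Bm (i), C#dim (ii°), D (III), Em (iv), F#m (v), G (VI), A (VII).
Triads in C# minor (natural minor): C#m (i), D#dim (ii°), E (III), F#m (iv), G#m (v), A (VI), B (VII).
Shared triads with their functions: F#m (v in B minor, iv in C# minor); A (VII in B minor, VI in C# minor).

F#m, A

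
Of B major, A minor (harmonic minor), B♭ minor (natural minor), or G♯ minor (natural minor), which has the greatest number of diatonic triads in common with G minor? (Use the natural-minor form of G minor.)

Triads of G minor (natural minor): Gm (i), Adim (ii°), B♭ (III), Cm (iv), Dm (v), E♭ (VI), F (VII).
B major shares 0: none.
A minor (harmonic minor) shares 2: Dm, F.
B♭ minor (natural minor) shares 0: none.
G♯ minor (natural minor) shares 0: none.
The most common triads (2) are shared with A minor.

A minor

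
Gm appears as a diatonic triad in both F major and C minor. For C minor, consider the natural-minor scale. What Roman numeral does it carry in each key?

The scale of F major is F G A Bb C D E; G is degree 2, and the triad built there (G-Bb-D) is minor, so it is ii.
The scale of C minor (natural minor) is C D Eb F G Ab Bb; G is degree 5, and the triad built there (G-Bb-D) is minor, so it is v.

ii in F major; v in C minor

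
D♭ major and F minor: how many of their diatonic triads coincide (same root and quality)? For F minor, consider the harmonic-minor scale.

3

Diatonic triads of D♭ major: D♭ major (I), E♭ minor (ii), F minor (iii), G♭ major (IV), A♭ major (V), B♭ minor (vi), C diminished (vii°).
Diatonic triads of F minor (harmonic minor): F minor (i), G diminished (ii°), A♭ augmented (III+), B♭ minor (iv), C major (V), D♭ major (VI), E diminished (vii°).
Matching root and quality in both lists: D♭ major, F minor, B♭ minor.
That gives 3 common triads.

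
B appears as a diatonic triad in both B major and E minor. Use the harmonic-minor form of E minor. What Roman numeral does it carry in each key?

The scale of B major is B C# D# E F# G# A#; B is degree 1, and the triad built there (B-D#-F#) is major, so it is I.
The scale of E minor (harmonic minor) is E F# G A B C D#; B is degree 5, and the triad built there (B-D#-F#) is major, so it is V.

I in B major; V in E minor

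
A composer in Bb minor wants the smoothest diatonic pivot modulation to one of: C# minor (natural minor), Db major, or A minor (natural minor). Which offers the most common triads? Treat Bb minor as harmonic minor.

Triads of Bb minor (harmonic minor): Bbm (i), Cdim (ii°), Dbaug (III+), Ebm (iv), F (V), Gb (VI), Adim (vii°).
C# minor (natural minor) shares 0: none.
Db major shares 4: Bbm, Cdim, Ebm, Gb.
A minor (natural minor) shares 1: F.
The most common triads (4) are shared with Db major.

Db major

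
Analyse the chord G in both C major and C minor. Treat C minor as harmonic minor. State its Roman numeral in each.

V in C major; V in C minor

The scale of C major is C D E F G A B; G is degree 5, and the triad built there (G-B-D) is major, so it is V.
The scale of C minor (harmonic minor) is C D E♭ F G A♭ B; G is degree 5, and the triad built there (G-B-D) is major, so it is V.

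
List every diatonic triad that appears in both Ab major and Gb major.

Bbm, Db

Triads in Ab major: Ab major (I), Bb minor (ii), C minor (iii), Db major (IV), Eb major (V), F minor (vi), G diminished (vii°).
Triads in Gb major: Gb major (I), Ab minor (ii), Bb minor (iii), Cb major (IV), Db major (V), Eb minor (vi), F diminished (vii°).
Shared triads with their functions: Bb minor (ii in Ab major, iii in Gb major); Db major (IV in Ab major, V in Gb major).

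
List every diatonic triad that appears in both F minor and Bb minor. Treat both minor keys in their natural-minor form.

Fm, Ab, Bbm, Db

Triads in F minor (natural minor): Fm (i), Gdim (ii°), Ab (III), Bbm (iv), Cm (v), Db (VI), Eb (VII).
Triads in Bb minor (natural minor): Bbm (i), Cdim (ii°), Db (III), Ebm (iv), Fm (v), Gb (VI), Ab (VII).
Shared triads with their functions: Fm (i in F minor, v in Bb minor); Ab (III in F minor, VII in Bb minor); Bbm (iv in F minor, i in Bb minor); Db (VI in F minor, III in Bb minor).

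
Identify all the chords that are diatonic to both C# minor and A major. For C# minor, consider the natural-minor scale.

C#m, E, F#m, A

Triads in C# minor (natural minor): C#m (i), D#dim (ii°), E (III), F#m (iv), G#m (v), A (VI), B (VII).
Triads in A major: A (I), Bm (ii), C#m (iii), D (IV), E (V), F#m (vi), G#dim (vii°).
Shared triads with their functions: C#m (i in C# minor, iii in A major); E (III in C# minor, V in A major); F#m (iv in C# minor, vi in A major); A (VI in C# minor, I in A major).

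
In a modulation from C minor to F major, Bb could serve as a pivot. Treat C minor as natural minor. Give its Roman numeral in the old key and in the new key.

The scale of C minor (natural minor) is C D Eb F G Ab Bb; Bb is degree 7, and the triad built there (Bb-D-F) is major, so it is VII.
The scale of F major is F G A Bb C D E; Bb is degree 4, and the triad built there (Bb-D-F) is major, so it is IV.

VII in C minor; IV in F major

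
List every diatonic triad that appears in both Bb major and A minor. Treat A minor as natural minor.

Dm, F

Triads in Bb major: Bb (I), Cm (ii), Dm (iii), Eb (IV), F (V), Gm (vi), Adim (vii°).
Triads in A minor (natural minor): Am (i), Bdim (ii°), C (III), Dm (iv), Em (v), F (VI), G (VII).
Shared triads with their functions: Dm (iii in Bb major, iv in A minor); F (V in Bb major, VI in A minor).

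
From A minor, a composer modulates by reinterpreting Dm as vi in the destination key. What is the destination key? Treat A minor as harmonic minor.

F major

The numeral vi denotes a minor triad on scale degree 6. With D on degree 6, the tonic of the new key is F.
Degree 6 carries a minor triad in major keys, so the destination is F major.
Check: the diatonic triads of F major are F (I), Gm (ii), Am (iii), Bb (IV), C (V), Dm (vi), Edim (vii°) — Dm is indeed vi.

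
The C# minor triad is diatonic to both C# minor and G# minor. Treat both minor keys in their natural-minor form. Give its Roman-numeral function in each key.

i in C# minor; iv in G# minor

The scale of C# minor (natural minor) is C# D# E F# G# A B; C# is degree 1, and the triad built there (C#-E-G#) is minor, so it is i.
The scale of G# minor (natural minor) is G# A# B C# D# E F#; C# is degree 4, and the triad built there (C#-E-G#) is minor, so it is iv.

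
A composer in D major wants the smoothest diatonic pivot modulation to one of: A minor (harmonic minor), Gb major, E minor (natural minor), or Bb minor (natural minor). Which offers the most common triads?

E minor

Triads of D major: D major (I), E minor (ii), F# minor (iii), G major (IV), A major (V), B minor (vi), C# diminished (vii°).
A minor (harmonic minor) shares 0: none.
Gb major shares 0: none.
E minor (natural minor) shares 4: D, Em, G, Bm.
Bb minor (natural minor) shares 0: none.
The most common triads (4) are shared with E minor.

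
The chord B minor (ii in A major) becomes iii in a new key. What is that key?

G major

The numeral iii denotes a minor triad on scale degree 3. With B on degree 3, the tonic of the new key is G.
Degree 3 carries a minor triad in major keys, so the destination is G major.
Check: the diatonic triads of G major are G (I), Am (ii), Bm (iii), C (IV), D (V), Em (vi), F#dim (vii°) — B minor is indeed iii.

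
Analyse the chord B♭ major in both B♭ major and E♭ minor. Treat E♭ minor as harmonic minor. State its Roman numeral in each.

The scale of B♭ major is B♭ C D E♭ F G A; B♭ is degree 1, and the triad built there (B♭-D-F) is major, so it is I.
The scale of E♭ minor (harmonic minor) is E♭ F G♭ A♭ B♭ C♭ D; B♭ is degree 5, and the triad built there (B♭-D-F) is major, so it is V.

I in B♭ major; V in E♭ minor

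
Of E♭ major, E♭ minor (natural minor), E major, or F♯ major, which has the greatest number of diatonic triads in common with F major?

Triads of F major: F major (I), G minor (ii), A minor (iii), B♭ major (IV), C major (V), D minor (vi), E diminished (vii°).
E♭ major shares 2: Gm, B♭.
E♭ minor (natural minor) shares 0: none.
E major shares 0: none.
F♯ major shares 0: none.
The most common triads (2) are shared with E♭ major.

E♭ major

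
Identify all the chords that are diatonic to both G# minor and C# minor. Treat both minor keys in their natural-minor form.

G#m, B, C#m, E

Triads in G# minor (natural minor): G#m (i), A#dim (ii°), B (III), C#m (iv), D#m (v), E (VI), F# (VII).
Triads in C# minor (natural minor): C#m (i), D#dim (ii°), E (III), F#m (iv), G#m (v), A (VI), B (VII).
Shared triads with their functions: G#m (i in G# minor, v in C# minor); B (III in G# minor, VII in C# minor); C#m (iv in G# minor, i in C# minor); E (VI in G# minor, III in C# minor).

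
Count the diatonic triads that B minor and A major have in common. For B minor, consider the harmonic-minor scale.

1

Diatonic triads of B minor (harmonic minor): Bm (i), C♯dim (ii°), Daug (III+), Em (iv), F♯ (V), G (VI), A♯dim (vii°).
Diatonic triads of A major: A (I), Bm (ii), C♯m (iii), D (IV), E (V), F♯m (vi), G♯dim (vii°).
Matching root and quality in both lists: Bm.
That gives 1 common triad.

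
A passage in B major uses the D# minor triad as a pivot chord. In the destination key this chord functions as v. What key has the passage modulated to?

The numeral v denotes a minor triad on scale degree 5. With D# on degree 5, the tonic of the new key is G#.
Degree 5 carries a minor triad in natural-minor keys, so the destination is G# minor.
Check: the diatonic triads of G# minor (natural minor) are G#m (i), A#dim (ii°), B (III), C#m (iv), D#m (v), E (VI), F# (VII) — D# minor is indeed v.

G# minor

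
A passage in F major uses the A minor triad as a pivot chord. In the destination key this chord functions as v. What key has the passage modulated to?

The numeral v denotes a minor triad on scale degree 5. With A on degree 5, the tonic of the new key is D.
Degree 5 carries a minor triad in natural-minor keys, so the destination is D minor.
Check: the diatonic triads of D minor (natural minor) are Dm (i), Edim (ii°), F (III), Gm (iv), Am (v), Bb (VI), C (VII) — A minor is indeed v.

D minor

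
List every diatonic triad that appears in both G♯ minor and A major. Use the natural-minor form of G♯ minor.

C♯m, E

Triads in G♯ minor (natural minor): G♯ minor (i), A♯ diminished (ii°), B major (III), C♯ minor (iv), D♯ minor (v), E major (VI), F♯ major (VII).
Triads in A major: A major (I), B minor (ii), C♯ minor (iii), D major (IV), E major (V), F♯ minor (vi), G♯ diminished (vii°).
Shared triads with their functions: C♯ minor (iv in G♯ minor, iii in A major); E major (VI in G♯ minor, V in A major).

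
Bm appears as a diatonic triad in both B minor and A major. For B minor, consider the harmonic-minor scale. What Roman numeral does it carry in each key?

i in B minor; ii in A major

The scale of B minor (harmonic minor) is B C# D E F# G A#; B is degree 1, and the triad built there (B-D-F#) is minor, so it is i.
The scale of A major is A B C# D E F# G#; B is degree 2, and the triad built there (B-D-F#) is minor, so it is ii.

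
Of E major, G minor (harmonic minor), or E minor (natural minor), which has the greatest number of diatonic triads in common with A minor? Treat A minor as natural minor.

Triads of A minor (natural minor): Am (i), Bdim (ii°), C (III), Dm (iv), Em (v), F (VI), G (VII).
E major shares 0: none.
G minor (harmonic minor) shares 0: none.
E minor (natural minor) shares 4: Am, C, Em, G.
The most common triads (4) are shared with E minor.

E minor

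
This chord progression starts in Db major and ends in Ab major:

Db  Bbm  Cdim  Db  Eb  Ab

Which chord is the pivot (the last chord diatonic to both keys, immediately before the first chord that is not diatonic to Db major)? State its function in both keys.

Db — I in Db major, IV in Ab major

Chords diatonic to Db major: Db, Ebm, Fm, Gb, Ab, Bbm, Cdim.
Reading the progression, the first chord not in that set is Eb, so the modulation leaves Db major there.
The chord immediately before Eb is Db, which is diatonic to both keys: I in Db major and IV in Ab major.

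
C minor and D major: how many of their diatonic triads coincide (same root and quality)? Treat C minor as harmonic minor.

Diatonic triads of C minor (harmonic minor): Cm (i), Ddim (ii°), E♭aug (III+), Fm (iv), G (V), A♭ (VI), Bdim (vii°).
Diatonic triads of D major: D (I), Em (ii), F♯m (iii), G (IV), A (V), Bm (vi), C♯dim (vii°).
Matching root and quality in both lists: G.
That gives 1 common triad.

1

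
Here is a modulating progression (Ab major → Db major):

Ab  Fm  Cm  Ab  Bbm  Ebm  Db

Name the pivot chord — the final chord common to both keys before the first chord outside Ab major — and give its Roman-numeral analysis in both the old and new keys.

Chords diatonic to Ab major: Ab, Bbm, Cm, Db, Eb, Fm, Gdim.
Reading the progression, the first chord not in that set is Ebm, so the modulation leaves Ab major there.
The chord immediately before Ebm is Bbm, which is diatonic to both keys: ii in Ab major and vi in Db major.

Bbm — ii in Ab major, vi in Db major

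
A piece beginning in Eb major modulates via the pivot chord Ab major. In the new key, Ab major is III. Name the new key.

F minor

The numeral III denotes a major triad on scale degree 3. With Ab on degree 3, the tonic of the new key is F.
Degree 3 carries a major triad in natural-minor keys, so the destination is F minor.
Check: the diatonic triads of F minor (natural minor) are Fm (i), Gdim (ii°), Ab (III), Bbm (iv), Cm (v), Db (VI), Eb (VII) — Ab major is indeed III.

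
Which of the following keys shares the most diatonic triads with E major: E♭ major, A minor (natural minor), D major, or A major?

A major

Triads of E major: E (I), F♯m (ii), G♯m (iii), A (IV), B (V), C♯m (vi), D♯dim (vii°).
E♭ major shares 0: none.
A minor (natural minor) shares 0: none.
D major shares 2: F♯m, A.
A major shares 4: E, F♯m, A, C♯m.
The most common triads (4) are shared with A major.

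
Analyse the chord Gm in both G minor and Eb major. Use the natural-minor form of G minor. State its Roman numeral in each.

i in G minor; iii in Eb major

The scale of G minor (natural minor) is G A Bb C D Eb F; G is degree 1, and the triad built there (G-Bb-D) is minor, so it is i.
The scale of Eb major is Eb F G Ab Bb C D; G is degree 3, and the triad built there (G-Bb-D) is minor, so it is iii.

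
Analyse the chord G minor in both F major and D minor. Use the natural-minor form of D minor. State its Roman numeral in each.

ii in F major; iv in D minor

The scale of F major is F G A B♭ C D E; G is degree 2, and the triad built there (G-B♭-D) is minor, so it is ii.
The scale of D minor (natural minor) is D E F G A B♭ C; G is degree 4, and the triad built there (G-B♭-D) is minor, so it is iv.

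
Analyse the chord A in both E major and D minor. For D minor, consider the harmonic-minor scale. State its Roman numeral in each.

The scale of E major is E F♯ G♯ A B C♯ D♯; A is degree 4, and the triad built there (A-C♯-E) is major, so it is IV.
The scale of D minor (harmonic minor) is D E F G A B♭ C♯; A is degree 5, and the triad built there (A-C♯-E) is major, so it is V.

IV in E major; V in D minor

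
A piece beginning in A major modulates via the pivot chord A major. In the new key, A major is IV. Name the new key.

The numeral IV denotes a major triad on scale degree 4. With A on degree 4, the tonic of the new key is E.
Degree 4 carries a major triad in major keys, so the destination is E major.
Check: the diatonic triads of E major are E (I), F♯m (ii), G♯m (iii), A (IV), B (V), C♯m (vi), D♯dim (vii°) — A major is indeed IV.

E major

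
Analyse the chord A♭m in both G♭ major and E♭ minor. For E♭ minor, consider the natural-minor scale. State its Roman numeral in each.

ii in G♭ major; iv in E♭ minor

The scale of G♭ major is G♭ A♭ B♭ C♭ D♭ E♭ F; A♭ is degree 2, and the triad built there (A♭-C♭-E♭) is minor, so it is ii.
The scale of E♭ minor (natural minor) is E♭ F G♭ A♭ B♭ C♭ D♭; A♭ is degree 4, and the triad built there (A♭-C♭-E♭) is minor, so it is iv.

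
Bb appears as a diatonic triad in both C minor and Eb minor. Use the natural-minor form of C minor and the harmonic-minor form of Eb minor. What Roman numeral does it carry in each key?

VII in C minor; V in Eb minor

The scale of C minor (natural minor) is C D Eb F G Ab Bb; Bb is degree 7, and the triad built there (Bb-D-F) is major, so it is VII.
The scale of Eb minor (harmonic minor) is Eb F Gb Ab Bb Cb D; Bb is degree 5, and the triad built there (Bb-D-F) is major, so it is V.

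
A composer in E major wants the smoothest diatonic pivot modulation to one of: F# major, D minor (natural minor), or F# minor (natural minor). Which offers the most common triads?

Triads of E major: E (I), F#m (ii), G#m (iii), A (IV), B (V), C#m (vi), D#dim (vii°).
F# major shares 2: G#m, B.
D minor (natural minor) shares 0: none.
F# minor (natural minor) shares 4: E, F#m, A, C#m.
The most common triads (4) are shared with F# minor.

F# minor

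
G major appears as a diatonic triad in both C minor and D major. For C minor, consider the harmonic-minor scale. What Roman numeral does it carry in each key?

V in C minor; IV in D major

The scale of C minor (harmonic minor) is C D Eb F G Ab B; G is degree 5, and the triad built there (G-B-D) is major, so it is V.
The scale of D major is D E F# G A B C#; G is degree 4, and the triad built there (G-B-D) is major, so it is IV.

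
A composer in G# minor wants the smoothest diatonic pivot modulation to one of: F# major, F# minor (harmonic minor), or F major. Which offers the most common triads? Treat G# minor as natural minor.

F# major

Triads of G# minor (natural minor): G#m (i), A#dim (ii°), B (III), C#m (iv), D#m (v), E (VI), F# (VII).
F# major shares 4: G#m, B, D#m, F#.
F# minor (harmonic minor) shares 0: none.
F major shares 0: none.
The most common triads (4) are shared with F# major.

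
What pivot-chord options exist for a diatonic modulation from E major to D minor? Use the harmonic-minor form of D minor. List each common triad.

Triads in E major: E major (I), F# minor (ii), G# minor (iii), A major (IV), B major (V), C# minor (vi), D# diminished (vii°).
Triads in D minor (harmonic minor): D minor (i), E diminished (ii°), F augmented (III+), G minor (iv), A major (V), Bb major (VI), C# diminished (vii°).
Shared triads with their functions: A major (IV in E major, V in D minor).

A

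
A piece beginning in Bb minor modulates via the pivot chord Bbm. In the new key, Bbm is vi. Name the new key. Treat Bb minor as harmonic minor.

Db major

The numeral vi denotes a minor triad on scale degree 6. With Bb on degree 6, the tonic of the new key is Db.
Degree 6 carries a minor triad in major keys, so the destination is Db major.
Check: the diatonic triads of Db major are Db (I), Ebm (ii), Fm (iii), Gb (IV), Ab (V), Bbm (vi), Cdim (vii°) — Bbm is indeed vi.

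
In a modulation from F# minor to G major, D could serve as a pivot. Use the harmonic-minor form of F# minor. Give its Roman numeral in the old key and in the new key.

VI in F# minor; V in G major

The scale of F# minor (harmonic minor) is F# G# A B C# D E#; D is degree 6, and the triad built there (D-F#-A) is major, so it is VI.
The scale of G major is G A B C D E F#; D is degree 5, and the triad built there (D-F#-A) is major, so it is V.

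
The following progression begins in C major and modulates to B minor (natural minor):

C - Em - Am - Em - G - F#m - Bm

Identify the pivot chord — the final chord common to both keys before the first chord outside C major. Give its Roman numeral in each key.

G — V in C major, VI in B minor

Chords diatonic to C major: C, Dm, Em, F, G, Am, Bdim.
Reading the progression, the first chord not in that set is F#m, so the modulation leaves C major there.
The chord immediately before F#m is G, which is diatonic to both keys: V in C major and VI in B minor.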